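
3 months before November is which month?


November is month 11
11 - 3 = 8

August


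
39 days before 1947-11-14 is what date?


Start: 1947-11-14, subtract 39 days
Back 14 days from November 14 reaches October 31, 1947 -> 25 left
October 1947: 31 - 25 = 6 -> lands on October 6

Result: 1947-10-06


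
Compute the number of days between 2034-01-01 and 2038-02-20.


From 2034-01-01 to 2038-02-20
2034-01-01: day of year = 1
2038-02-20: days before February = 31; day of year = 31 + 20 = 51
Rest of 2034: 365 - 1 = 364
Full years 2035 (365), 2036 (366), 2037 (365): 1096
Total = 364 + 1096 + 51 = 1511

1511 days


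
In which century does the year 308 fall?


Century = (year - 1) // 100 + 1
= (308 - 1) // 100 + 1
= 307 // 100 + 1
= 3 + 1

4th century


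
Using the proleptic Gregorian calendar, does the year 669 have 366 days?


Gregorian leap year rule: divisible by 4, but not by 100, unless also by 400.
669 is not divisible by 4 -> not a leap year

No


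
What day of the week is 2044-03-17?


Date: March 17, 2044
Anchor: Jan 1, 2044. With p = 2044 - 1 = 2043: (p + p//4 - p//100 + p//400) mod 7 = (2043 + 510 - 20 + 5) mod 7 = 2538 mod 7 = 4 -> Friday (Mon=0 ... Sun=6)
Days before March (Jan-Feb): 60; offset = 60 + 17 - 1 = 76
Weekday index = (4 + 76) mod 7 = 3

Day of the week: Thursday


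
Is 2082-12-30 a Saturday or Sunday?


Anchor: Jan 1, 2082. With p = 2082 - 1 = 2081: (p + p//4 - p//100 + p//400) mod 7 = (2081 + 520 - 20 + 5) mod 7 = 2586 mod 7 = 3 -> Thursday (Mon=0 ... Sun=6)
Day of year: 364; offset = 363
Weekday index = (3 + 363) mod 7 = 2 -> Wednesday
Weekend days: Saturday, Sunday

No


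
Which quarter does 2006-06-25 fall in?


Month: June (month 6)
Q1: Jan-Mar, Q2: Apr-Jun, Q3: Jul-Sep, Q4: Oct-Dec

Q2


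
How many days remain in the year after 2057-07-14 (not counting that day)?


Day of year: 195 of 365
Remaining = 365 - 195

170 days


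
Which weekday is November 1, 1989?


Target: November 1, 1989
Anchor: Jan 1, 1989. With p = 1989 - 1 = 1988: (p + p//4 - p//100 + p//400) mod 7 = (1988 + 497 - 19 + 4) mod 7 = 2470 mod 7 = 6 -> Sunday (Mon=0 ... Sun=6)
Days before November (Jan-Oct): 304 days
Weekday index = (6 + 304) mod 7 = 2

Wednesday


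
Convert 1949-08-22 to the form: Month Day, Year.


ISO 1949-08-22 parses as year=1949, month=08, day=22
Month 8 -> August

August 22, 1949


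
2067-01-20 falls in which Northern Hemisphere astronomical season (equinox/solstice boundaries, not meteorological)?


Date: January 20
Astronomical Winter (approx.; exact equinox/solstice day varies by year): December 21 to March 19
January 20 falls within the Winter window

Winter


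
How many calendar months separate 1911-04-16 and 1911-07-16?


From April 1911 to July 1911
0 years * 12 = 0 months, plus 3 months = 3

3 months


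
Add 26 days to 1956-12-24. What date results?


Start: 1956-12-24, add 26 days
December 1956 has 31 days: 31 - 24 = 7 days to December 31 -> 19 left
January 1957: 19 <= 31 -> lands on January 19

Result: 1957-01-19


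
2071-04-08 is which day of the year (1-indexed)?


Date: April 8, 2071
Days in months 1 through 3: 90
Plus 8 days in April

Day of year: 98


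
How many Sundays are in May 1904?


May 1904 has 31 days
Anchor: Jan 1, 1904. With p = 1904 - 1 = 1903: (p + p//4 - p//100 + p//400) mod 7 = (1903 + 475 - 19 + 4) mod 7 = 2363 mod 7 = 4 -> Friday (Mon=0 ... Sun=6)
Days before May (Jan-Apr): 121; May 1 index = (4 + 121) mod 7 = 6 -> Sunday
First Sunday is May 1
Sundays: 1, 8, 15, 22, 29

5 Sundays


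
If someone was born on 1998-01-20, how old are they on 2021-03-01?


Birth: 1998-01-20
Reference: 2021-03-01
Year difference: 2021 - 1998 = 23

23 years old


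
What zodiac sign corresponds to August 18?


Date: August 18
Conventional tropical zodiac dates: Leo from July 23 onward; Virgo starts August 23
August 18 falls within the Leo range

Leo


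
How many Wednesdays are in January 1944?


January 1944 has 31 days
Anchor: Jan 1, 1944. With p = 1944 - 1 = 1943: (p + p//4 - p//100 + p//400) mod 7 = (1943 + 485 - 19 + 4) mod 7 = 2413 mod 7 = 5 -> Saturday (Mon=0 ... Sun=6)
January 1 is the anchor itself -> Saturday
First Wednesday is January 5
Wednesdays: 5, 12, 19, 26

4 Wednesdays


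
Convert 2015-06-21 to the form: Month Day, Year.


ISO 2015-06-21 parses as year=2015, month=06, day=21
Month 6 -> June

June 21, 2015


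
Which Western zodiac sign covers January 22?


Date: January 22
Conventional tropical zodiac dates: Aquarius from January 20 onward; Pisces starts February 19
January 22 falls within the Aquarius range

Aquarius


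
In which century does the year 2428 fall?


Century = (year - 1) // 100 + 1
= (2428 - 1) // 100 + 1
= 2427 // 100 + 1
= 24 + 1

25th century


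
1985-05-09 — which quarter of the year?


Month: May (month 5)
Q1: Jan-Mar, Q2: Apr-Jun, Q3: Jul-Sep, Q4: Oct-Dec

Q2


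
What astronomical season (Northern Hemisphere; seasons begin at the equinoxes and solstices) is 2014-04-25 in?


Date: April 25
Astronomical Spring (approx.; exact equinox/solstice day varies by year): March 20 to June 20
April 25 falls within the Spring window

Spring


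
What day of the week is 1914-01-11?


Date: January 11, 1914
Anchor: Jan 1, 1914. With p = 1914 - 1 = 1913: (p + p//4 - p//100 + p//400) mod 7 = (1913 + 478 - 19 + 4) mod 7 = 2376 mod 7 = 3 -> Thursday (Mon=0 ... Sun=6)
Days into year = 11 - 1 = 10
Weekday index = (3 + 10) mod 7 = 6

Day of the week: Sunday


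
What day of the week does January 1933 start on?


Target: January 1, 1933
Anchor: Jan 1, 1933. With p = 1933 - 1 = 1932: (p + p//4 - p//100 + p//400) mod 7 = (1932 + 483 - 19 + 4) mod 7 = 2400 mod 7 = 6 -> Sunday (Mon=0 ... Sun=6)
Offset from anchor: 0 days
Weekday index = (6 + 0) mod 7 = 6

Sunday


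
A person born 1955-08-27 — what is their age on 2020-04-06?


Birth: 1955-08-27
Reference: 2020-04-06
Year difference: 2020 - 1955 = 65
Birthday not yet reached in 2020, subtract 1

64 years old


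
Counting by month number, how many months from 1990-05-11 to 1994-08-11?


From May 1990 to August 1994
4 years * 12 = 48 months, plus 3 months = 51

51 months


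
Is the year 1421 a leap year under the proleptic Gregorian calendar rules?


Gregorian leap year rule: divisible by 4, but not by 100, unless also by 400.
1421 is not divisible by 4 -> not a leap year

No


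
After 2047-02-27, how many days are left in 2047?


Day of year: 58 of 365
Remaining = 365 - 58

307 days


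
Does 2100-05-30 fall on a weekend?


Anchor: Jan 1, 2100. With p = 2100 - 1 = 2099: (p + p//4 - p//100 + p//400) mod 7 = (2099 + 524 - 20 + 5) mod 7 = 2608 mod 7 = 4 -> Friday (Mon=0 ... Sun=6)
Day of year: 150; offset = 149
Weekday index = (4 + 149) mod 7 = 6 -> Sunday
Weekend days: Saturday, Sunday

Yes


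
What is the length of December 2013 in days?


December 2013

31 days


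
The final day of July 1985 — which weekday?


July 1985 has 31 days
Anchor: Jan 1, 1985. With p = 1985 - 1 = 1984: (p + p//4 - p//100 + p//400) mod 7 = (1984 + 496 - 19 + 4) mod 7 = 2465 mod 7 = 1 -> Tuesday (Mon=0 ... Sun=6)
Days before July (Jan-Jun): 181; July 1 index = (1 + 181) mod 7 = 0 -> Monday
Last day offset: 31 - 1 = 30 days
Weekday index = (0 + 30) mod 7 = 2

Wednesday, July 31


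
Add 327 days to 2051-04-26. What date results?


Start: 2051-04-26, add 327 days
April 2051 has 30 days: 30 - 26 = 4 days to April 30 -> 323 left
May 2051 has 31 days -> 292 left
June 2051 has 30 days -> 262 left
July 2051 has 31 days -> 231 left
August 2051 has 31 days -> 200 left
September 2051 has 30 days -> 170 left
October 2051 has 31 days -> 139 left
November 2051 has 30 days -> 109 left
December 2051 has 31 days -> 78 left
January 2052 has 31 days -> 47 left
February 2052 has 29 days -> 18 left
March 2052: 18 <= 31 -> lands on March 18

Result: 2052-03-18


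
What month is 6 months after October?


October is month 10
10 + 6 = 16; wrap: 16 - 12 = 4

April


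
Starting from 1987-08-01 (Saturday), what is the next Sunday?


Current: Saturday
Target: Sunday
Days ahead: 1

Next Sunday: 1987-08-02


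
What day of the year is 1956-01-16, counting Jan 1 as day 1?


Date: January 16, 1956
No months before January
Plus 16 days in January

Day of year: 16


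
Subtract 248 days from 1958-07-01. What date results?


Start: 1958-07-01, subtract 248 days
Back 1 day from July 1 reaches June 30, 1958 -> 247 left
June 1958 has 30 days -> back to May 31, 1958 -> 217 left
May 1958 has 31 days -> back to April 30, 1958 -> 186 left
April 1958 has 30 days -> back to March 31, 1958 -> 156 left
March 1958 has 31 days -> back to February 28, 1958 -> 125 left
February 1958 has 28 days -> back to January 31, 1958 -> 97 left
January 1958 has 31 days -> back to December 31, 1957 -> 66 left
December 1957 has 31 days -> back to November 30, 1957 -> 35 left
November 1957 has 30 days -> back to October 31, 1957 -> 5 left
October 1957: 31 - 5 = 26 -> lands on October 26

Result: 1957-10-26


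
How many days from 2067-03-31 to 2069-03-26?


From 2067-03-31 to 2069-03-26
2067-03-31: days before March = 31 + 28 = 59 (2067 is not a leap year); day of year = 59 + 31 = 90
2069-03-26: days before March = 31 + 28 = 59 (2069 is not a leap year); day of year = 59 + 26 = 85
Rest of 2067: 365 - 90 = 275
Full years 2068 (366): 366
Total = 275 + 366 + 85 = 726

726 days


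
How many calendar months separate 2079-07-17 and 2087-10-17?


From July 2079 to October 2087
8 years * 12 = 96 months, plus 3 months = 99

99 months


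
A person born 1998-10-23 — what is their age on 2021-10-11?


Birth: 1998-10-23
Reference: 2021-10-11
Year difference: 2021 - 1998 = 23
Birthday not yet reached in 2021, subtract 1

22 years old


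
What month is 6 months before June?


June is month 6
6 - 6 = 0; wrap: 0 + 12 = 12

December


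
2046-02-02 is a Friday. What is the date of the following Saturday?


Current: Friday
Target: Saturday
Days ahead: 1

Next Saturday: 2046-02-03


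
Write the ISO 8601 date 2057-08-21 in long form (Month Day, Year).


ISO 2057-08-21 parses as year=2057, month=08, day=21
Month 8 -> August

August 21, 2057


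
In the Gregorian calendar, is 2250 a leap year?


Gregorian leap year rule: divisible by 4, but not by 100, unless also by 400.
2250 is not divisible by 4 -> not a leap year

No


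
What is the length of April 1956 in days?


April 1956

30 days


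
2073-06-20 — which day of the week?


Date: June 20, 2073
Anchor: Jan 1, 2073. With p = 2073 - 1 = 2072: (p + p//4 - p//100 + p//400) mod 7 = (2072 + 518 - 20 + 5) mod 7 = 2575 mod 7 = 6 -> Sunday (Mon=0 ... Sun=6)
Days before June (Jan-May): 151; offset = 151 + 20 - 1 = 170
Weekday index = (6 + 170) mod 7 = 1

Day of the week: Tuesday


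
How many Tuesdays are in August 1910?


August 1910 has 31 days
Anchor: Jan 1, 1910. With p = 1910 - 1 = 1909: (p + p//4 - p//100 + p//400) mod 7 = (1909 + 477 - 19 + 4) mod 7 = 2371 mod 7 = 5 -> Saturday (Mon=0 ... Sun=6)
Days before August (Jan-Jul): 212; August 1 index = (5 + 212) mod 7 = 0 -> Monday
First Tuesday is August 2
Tuesdays: 2, 9, 16, 23, 30

5 Tuesdays


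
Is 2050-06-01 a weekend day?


Anchor: Jan 1, 2050. With p = 2050 - 1 = 2049: (p + p//4 - p//100 + p//400) mod 7 = (2049 + 512 - 20 + 5) mod 7 = 2546 mod 7 = 5 -> Saturday (Mon=0 ... Sun=6)
Day of year: 152; offset = 151
Weekday index = (5 + 151) mod 7 = 2 -> Wednesday
Weekend days: Saturday, Sunday

No


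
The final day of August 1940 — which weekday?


August 1940 has 31 days
Anchor: Jan 1, 1940. With p = 1940 - 1 = 1939: (p + p//4 - p//100 + p//400) mod 7 = (1939 + 484 - 19 + 4) mod 7 = 2408 mod 7 = 0 -> Monday (Mon=0 ... Sun=6)
Days before August (Jan-Jul): 213; August 1 index = (0 + 213) mod 7 = 3 -> Thursday
Last day offset: 31 - 1 = 30 days
Weekday index = (3 + 30) mod 7 = 5

Saturday, August 31


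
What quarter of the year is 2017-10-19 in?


Month: October (month 10)
Q1: Jan-Mar, Q2: Apr-Jun, Q3: Jul-Sep, Q4: Oct-Dec

Q4


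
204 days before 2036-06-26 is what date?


Start: 2036-06-26, subtract 204 days
Back 26 days from June 26 reaches May 31, 2036 -> 178 left
May 2036 has 31 days -> back to April 30, 2036 -> 147 left
April 2036 has 30 days -> back to March 31, 2036 -> 117 left
March 2036 has 31 days -> back to February 29, 2036 -> 86 left
February 2036 has 29 days -> back to January 31, 2036 -> 57 left
January 2036 has 31 days -> back to December 31, 2035 -> 26 left
December 2035: 31 - 26 = 5 -> lands on December 5

Result: 2035-12-05


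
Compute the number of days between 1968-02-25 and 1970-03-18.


From 1968-02-25 to 1970-03-18
1968-02-25: days before February = 31; day of year = 31 + 25 = 56
1970-03-18: days before March = 31 + 28 = 59 (1970 is not a leap year); day of year = 59 + 18 = 77
Rest of 1968: 366 - 56 = 310
Full years 1969 (365): 365
Total = 310 + 365 + 77 = 752

752 days


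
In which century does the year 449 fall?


Century = (year - 1) // 100 + 1
= (449 - 1) // 100 + 1
= 448 // 100 + 1
= 4 + 1

5th century


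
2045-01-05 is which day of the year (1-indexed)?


Date: January 5, 2045
No months before January
Plus 5 days in January

Day of year: 5


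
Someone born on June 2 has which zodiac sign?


Date: June 2
Conventional tropical zodiac dates: Gemini from May 21 onward; Cancer starts June 21
June 2 falls within the Gemini range

Gemini


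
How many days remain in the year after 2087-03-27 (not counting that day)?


Day of year: 86 of 365
Remaining = 365 - 86

279 days


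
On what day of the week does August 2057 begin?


Target: August 1, 2057
Anchor: Jan 1, 2057. With p = 2057 - 1 = 2056: (p + p//4 - p//100 + p//400) mod 7 = (2056 + 514 - 20 + 5) mod 7 = 2555 mod 7 = 0 -> Monday (Mon=0 ... Sun=6)
Days before August (Jan-Jul): 212 days
Weekday index = (0 + 212) mod 7 = 2

Wednesday


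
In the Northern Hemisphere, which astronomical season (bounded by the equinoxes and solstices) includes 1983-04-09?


Date: April 9
Astronomical Spring (approx.; exact equinox/solstice day varies by year): March 20 to June 20
April 9 falls within the Spring window

Spring


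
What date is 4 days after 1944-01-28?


Start: 1944-01-28, add 4 days
January 1944 has 31 days: 31 - 28 = 3 days to January 31 -> 1 left
February 1944: 1 <= 29 -> lands on February 1

Result: 1944-02-01


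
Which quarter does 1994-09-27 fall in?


Month: September (month 9)
Q1: Jan-Mar, Q2: Apr-Jun, Q3: Jul-Sep, Q4: Oct-Dec

Q3


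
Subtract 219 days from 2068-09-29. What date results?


Start: 2068-09-29, subtract 219 days
Back 29 days from September 29 reaches August 31, 2068 -> 190 left
August 2068 has 31 days -> back to July 31, 2068 -> 159 left
July 2068 has 31 days -> back to June 30, 2068 -> 128 left
June 2068 has 30 days -> back to May 31, 2068 -> 98 left
May 2068 has 31 days -> back to April 30, 2068 -> 67 left
April 2068 has 30 days -> back to March 31, 2068 -> 37 left
March 2068 has 31 days -> back to February 29, 2068 -> 6 left
February 2068: 29 - 6 = 23 -> lands on February 23

Result: 2068-02-23


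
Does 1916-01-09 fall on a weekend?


Anchor: Jan 1, 1916. With p = 1916 - 1 = 1915: (p + p//4 - p//100 + p//400) mod 7 = (1915 + 478 - 19 + 4) mod 7 = 2378 mod 7 = 5 -> Saturday (Mon=0 ... Sun=6)
Day of year: 9; offset = 8
Weekday index = (5 + 8) mod 7 = 6 -> Sunday
Weekend days: Saturday, Sunday

Yes


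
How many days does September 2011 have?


September 2011

30 days


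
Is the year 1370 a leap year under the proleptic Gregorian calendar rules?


Gregorian leap year rule: divisible by 4, but not by 100, unless also by 400.
1370 is not divisible by 4 -> not a leap year

No


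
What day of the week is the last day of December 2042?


December 2042 has 31 days
Anchor: Jan 1, 2042. With p = 2042 - 1 = 2041: (p + p//4 - p//100 + p//400) mod 7 = (2041 + 510 - 20 + 5) mod 7 = 2536 mod 7 = 2 -> Wednesday (Mon=0 ... Sun=6)
Days before December (Jan-Nov): 334; December 1 index = (2 + 334) mod 7 = 0 -> Monday
Last day offset: 31 - 1 = 30 days
Weekday index = (0 + 30) mod 7 = 2

Wednesday, December 31


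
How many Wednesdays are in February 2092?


February 2092 has 29 days
Anchor: Jan 1, 2092. With p = 2092 - 1 = 2091: (p + p//4 - p//100 + p//400) mod 7 = (2091 + 522 - 20 + 5) mod 7 = 2598 mod 7 = 1 -> Tuesday (Mon=0 ... Sun=6)
Days before February (Jan): 31; February 1 index = (1 + 31) mod 7 = 4 -> Friday
First Wednesday is February 6
Wednesdays: 6, 13, 20, 27

4 Wednesdays


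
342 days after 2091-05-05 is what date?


Start: 2091-05-05, add 342 days
May 2091 has 31 days: 31 - 5 = 26 days to May 31 -> 316 left
June 2091 has 30 days -> 286 left
July 2091 has 31 days -> 255 left
August 2091 has 31 days -> 224 left
September 2091 has 30 days -> 194 left
October 2091 has 31 days -> 163 left
November 2091 has 30 days -> 133 left
December 2091 has 31 days -> 102 left
January 2092 has 31 days -> 71 left
February 2092 has 29 days -> 42 left
March 2092 has 31 days -> 11 left
April 2092: 11 <= 30 -> lands on April 11

Result: 2092-04-11


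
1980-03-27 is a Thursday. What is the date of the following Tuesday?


Current: Thursday
Target: Tuesday
Days ahead: 5

Next Tuesday: 1980-04-01


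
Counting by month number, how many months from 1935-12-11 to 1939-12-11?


From December 1935 to December 1939
4 years * 12 = 48 months = 48

48 months


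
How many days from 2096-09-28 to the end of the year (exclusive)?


Day of year: 272 of 366
Remaining = 366 - 272

94 days


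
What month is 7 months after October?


October is month 10
10 + 7 = 17; wrap: 17 - 12 = 5

May


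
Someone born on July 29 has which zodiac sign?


Date: July 29
Conventional tropical zodiac dates: Leo from July 23 onward; Virgo starts August 23
July 29 falls within the Leo range

Leo


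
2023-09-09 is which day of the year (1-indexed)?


Date: September 9, 2023
Days in months 1 through 8: 243
Plus 9 days in September

Day of year: 252


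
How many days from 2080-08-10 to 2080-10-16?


From 2080-08-10 to 2080-10-16
2080-08-10: days before August = 31 + 29 + 31 + 30 + 31 + 30 + 31 = 213 (2080 is a leap year); day of year = 213 + 10 = 223
2080-10-16: days before October = 31 + 29 + 31 + 30 + 31 + 30 + 31 + 31 + 30 = 274 (2080 is a leap year); day of year = 274 + 16 = 290
Same year: 290 - 223 = 67

67 days


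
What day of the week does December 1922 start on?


Target: December 1, 1922
Anchor: Jan 1, 1922. With p = 1922 - 1 = 1921: (p + p//4 - p//100 + p//400) mod 7 = (1921 + 480 - 19 + 4) mod 7 = 2386 mod 7 = 6 -> Sunday (Mon=0 ... Sun=6)
Days before December (Jan-Nov): 334 days
Weekday index = (6 + 334) mod 7 = 4

Friday


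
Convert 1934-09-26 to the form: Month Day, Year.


ISO 1934-09-26 parses as year=1934, month=09, day=26
Month 9 -> September

September 26, 1934


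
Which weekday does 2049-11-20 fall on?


Date: November 20, 2049
Anchor: Jan 1, 2049. With p = 2049 - 1 = 2048: (p + p//4 - p//100 + p//400) mod 7 = (2048 + 512 - 20 + 5) mod 7 = 2545 mod 7 = 4 -> Friday (Mon=0 ... Sun=6)
Days before November (Jan-Oct): 304; offset = 304 + 20 - 1 = 323
Weekday index = (4 + 323) mod 7 = 5

Day of the week: Saturday


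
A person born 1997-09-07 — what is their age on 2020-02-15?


Birth: 1997-09-07
Reference: 2020-02-15
Year difference: 2020 - 1997 = 23
Birthday not yet reached in 2020, subtract 1

22 years old


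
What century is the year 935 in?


Century = (year - 1) // 100 + 1
= (935 - 1) // 100 + 1
= 934 // 100 + 1
= 9 + 1

10th century


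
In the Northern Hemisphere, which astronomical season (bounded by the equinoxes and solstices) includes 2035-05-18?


Date: May 18
Astronomical Spring (approx.; exact equinox/solstice day varies by year): March 20 to June 20
May 18 falls within the Spring window

Spring


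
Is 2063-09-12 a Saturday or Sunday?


Anchor: Jan 1, 2063. With p = 2063 - 1 = 2062: (p + p//4 - p//100 + p//400) mod 7 = (2062 + 515 - 20 + 5) mod 7 = 2562 mod 7 = 0 -> Monday (Mon=0 ... Sun=6)
Day of year: 255; offset = 254
Weekday index = (0 + 254) mod 7 = 2 -> Wednesday
Weekend days: Saturday, Sunday

No


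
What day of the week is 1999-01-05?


Date: January 5, 1999
Anchor: Jan 1, 1999. With p = 1999 - 1 = 1998: (p + p//4 - p//100 + p//400) mod 7 = (1998 + 499 - 19 + 4) mod 7 = 2482 mod 7 = 4 -> Friday (Mon=0 ... Sun=6)
Days into year = 5 - 1 = 4
Weekday index = (4 + 4) mod 7 = 1

Day of the week: Tuesday


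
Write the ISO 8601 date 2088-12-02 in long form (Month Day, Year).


ISO 2088-12-02 parses as year=2088, month=12, day=02
Month 12 -> December

December 2, 2088


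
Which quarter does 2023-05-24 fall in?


Month: May (month 5)
Q1: Jan-Mar, Q2: Apr-Jun, Q3: Jul-Sep, Q4: Oct-Dec

Q2


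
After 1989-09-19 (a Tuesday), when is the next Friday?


Current: Tuesday
Target: Friday
Days ahead: 3

Next Friday: 1989-09-22


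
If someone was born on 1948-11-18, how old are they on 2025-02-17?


Birth: 1948-11-18
Reference: 2025-02-17
Year difference: 2025 - 1948 = 77
Birthday not yet reached in 2025, subtract 1

76 years old


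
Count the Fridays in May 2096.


May 2096 has 31 days
Anchor: Jan 1, 2096. With p = 2096 - 1 = 2095: (p + p//4 - p//100 + p//400) mod 7 = (2095 + 523 - 20 + 5) mod 7 = 2603 mod 7 = 6 -> Sunday (Mon=0 ... Sun=6)
Days before May (Jan-Apr): 121; May 1 index = (6 + 121) mod 7 = 1 -> Tuesday
First Friday is May 4
Fridays: 4, 11, 18, 25

4 Fridays


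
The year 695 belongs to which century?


Century = (year - 1) // 100 + 1
= (695 - 1) // 100 + 1
= 694 // 100 + 1
= 6 + 1

7th century


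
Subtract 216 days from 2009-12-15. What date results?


Start: 2009-12-15, subtract 216 days
Back 15 days from December 15 reaches November 30, 2009 -> 201 left
November 2009 has 30 days -> back to October 31, 2009 -> 171 left
October 2009 has 31 days -> back to September 30, 2009 -> 140 left
September 2009 has 30 days -> back to August 31, 2009 -> 110 left
August 2009 has 31 days -> back to July 31, 2009 -> 79 left
July 2009 has 31 days -> back to June 30, 2009 -> 48 left
June 2009 has 30 days -> back to May 31, 2009 -> 18 left
May 2009: 31 - 18 = 13 -> lands on May 13

Result: 2009-05-13


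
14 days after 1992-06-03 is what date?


Start: 1992-06-03, add 14 days
June 1992 has 30 days; 3 + 14 = 17 stays within June

Result: 1992-06-17


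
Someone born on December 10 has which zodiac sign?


Date: December 10
Conventional tropical zodiac dates: Sagittarius from November 22 onward; Capricorn starts December 22
December 10 falls within the Sagittarius range

Sagittarius


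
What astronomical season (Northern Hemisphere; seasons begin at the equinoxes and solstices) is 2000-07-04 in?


Date: July 4
Astronomical Summer (approx.; exact equinox/solstice day varies by year): June 21 to September 21
July 4 falls within the Summer window

Summer


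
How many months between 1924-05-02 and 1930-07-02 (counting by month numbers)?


From May 1924 to July 1930
6 years * 12 = 72 months, plus 2 months = 74

74 months


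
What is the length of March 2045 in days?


March 2045

31 days


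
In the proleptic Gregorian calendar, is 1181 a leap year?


Gregorian leap year rule: divisible by 4, but not by 100, unless also by 400.
1181 is not divisible by 4 -> not a leap year

No


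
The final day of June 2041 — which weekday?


June 2041 has 30 days
Anchor: Jan 1, 2041. With p = 2041 - 1 = 2040: (p + p//4 - p//100 + p//400) mod 7 = (2040 + 510 - 20 + 5) mod 7 = 2535 mod 7 = 1 -> Tuesday (Mon=0 ... Sun=6)
Days before June (Jan-May): 151; June 1 index = (1 + 151) mod 7 = 5 -> Saturday
Last day offset: 30 - 1 = 29 days
Weekday index = (5 + 29) mod 7 = 6

Sunday, June 30


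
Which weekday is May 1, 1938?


Target: May 1, 1938
Anchor: Jan 1, 1938. With p = 1938 - 1 = 1937: (p + p//4 - p//100 + p//400) mod 7 = (1937 + 484 - 19 + 4) mod 7 = 2406 mod 7 = 5 -> Saturday (Mon=0 ... Sun=6)
Days before May (Jan-Apr): 120 days
Weekday index = (5 + 120) mod 7 = 6

Sunday


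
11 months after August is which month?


August is month 8
8 + 11 = 19; wrap: 19 - 12 = 7

July


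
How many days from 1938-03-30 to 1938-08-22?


From 1938-03-30 to 1938-08-22
1938-03-30: days before March = 31 + 28 = 59 (1938 is not a leap year); day of year = 59 + 30 = 89
1938-08-22: days before August = 31 + 28 + 31 + 30 + 31 + 30 + 31 = 212 (1938 is not a leap year); day of year = 212 + 22 = 234
Same year: 234 - 89 = 145

145 days


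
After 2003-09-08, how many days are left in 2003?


Day of year: 251 of 365
Remaining = 365 - 251

114 days


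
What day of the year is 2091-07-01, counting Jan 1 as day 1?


Date: July 1, 2091
Days in months 1 through 6: 181
Plus 1 days in July

Day of year: 182


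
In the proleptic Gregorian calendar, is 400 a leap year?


Gregorian leap year rule: divisible by 4, but not by 100, unless also by 400.
400 is divisible by 400 -> leap year

Yes


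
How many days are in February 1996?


February 1996 (leap year: yes)

29 days


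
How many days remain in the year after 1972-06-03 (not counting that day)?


Day of year: 155 of 366
Remaining = 366 - 155

211 days


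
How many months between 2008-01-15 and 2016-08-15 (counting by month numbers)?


From January 2008 to August 2016
8 years * 12 = 96 months, plus 7 months = 103

103 months


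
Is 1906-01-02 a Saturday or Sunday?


Anchor: Jan 1, 1906. With p = 1906 - 1 = 1905: (p + p//4 - p//100 + p//400) mod 7 = (1905 + 476 - 19 + 4) mod 7 = 2366 mod 7 = 0 -> Monday (Mon=0 ... Sun=6)
Day of year: 2; offset = 1
Weekday index = (0 + 1) mod 7 = 1 -> Tuesday
Weekend days: Saturday, Sunday

No


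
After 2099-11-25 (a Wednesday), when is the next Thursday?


Current: Wednesday
Target: Thursday
Days ahead: 1

Next Thursday: 2099-11-26


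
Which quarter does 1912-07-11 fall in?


Month: July (month 7)
Q1: Jan-Mar, Q2: Apr-Jun, Q3: Jul-Sep, Q4: Oct-Dec

Q3


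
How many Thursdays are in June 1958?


June 1958 has 30 days
Anchor: Jan 1, 1958. With p = 1958 - 1 = 1957: (p + p//4 - p//100 + p//400) mod 7 = (1957 + 489 - 19 + 4) mod 7 = 2431 mod 7 = 2 -> Wednesday (Mon=0 ... Sun=6)
Days before June (Jan-May): 151; June 1 index = (2 + 151) mod 7 = 6 -> Sunday
First Thursday is June 5
Thursdays: 5, 12, 19, 26

4 Thursdays


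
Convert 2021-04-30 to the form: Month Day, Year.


ISO 2021-04-30 parses as year=2021, month=04, day=30
Month 4 -> April

April 30, 2021


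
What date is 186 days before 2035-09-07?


Start: 2035-09-07, subtract 186 days
Back 7 days from September 7 reaches August 31, 2035 -> 179 left
August 2035 has 31 days -> back to July 31, 2035 -> 148 left
July 2035 has 31 days -> back to June 30, 2035 -> 117 left
June 2035 has 30 days -> back to May 31, 2035 -> 87 left
May 2035 has 31 days -> back to April 30, 2035 -> 56 left
April 2035 has 30 days -> back to March 31, 2035 -> 26 left
March 2035: 31 - 26 = 5 -> lands on March 5

Result: 2035-03-05


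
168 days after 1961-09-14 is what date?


Start: 1961-09-14, add 168 days
September 1961 has 30 days: 30 - 14 = 16 days to September 30 -> 152 left
October 1961 has 31 days -> 121 left
November 1961 has 30 days -> 91 left
December 1961 has 31 days -> 60 left
January 1962 has 31 days -> 29 left
February 1962 has 28 days -> 1 left
March 1962: 1 <= 31 -> lands on March 1

Result: 1962-03-01


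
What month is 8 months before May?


May is month 5
5 - 8 = -3; wrap: -3 + 12 = 9

September


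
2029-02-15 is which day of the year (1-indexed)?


Date: February 15, 2029
Days in months 1 through 1: 31
Plus 15 days in February

Day of year: 46


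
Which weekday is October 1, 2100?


Target: October 1, 2100
Anchor: Jan 1, 2100. With p = 2100 - 1 = 2099: (p + p//4 - p//100 + p//400) mod 7 = (2099 + 524 - 20 + 5) mod 7 = 2608 mod 7 = 4 -> Friday (Mon=0 ... Sun=6)
Days before October (Jan-Sep): 273 days
Weekday index = (4 + 273) mod 7 = 4

Friday


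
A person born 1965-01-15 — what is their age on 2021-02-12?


Birth: 1965-01-15
Reference: 2021-02-12
Year difference: 2021 - 1965 = 56

56 years old


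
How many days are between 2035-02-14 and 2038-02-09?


From 2035-02-14 to 2038-02-09
2035-02-14: days before February = 31; day of year = 31 + 14 = 45
2038-02-09: days before February = 31; day of year = 31 + 9 = 40
Rest of 2035: 365 - 45 = 320
Full years 2036 (366), 2037 (365): 731
Total = 320 + 731 + 40 = 1091

1091 days


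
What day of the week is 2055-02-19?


Date: February 19, 2055
Anchor: Jan 1, 2055. With p = 2055 - 1 = 2054: (p + p//4 - p//100 + p//400) mod 7 = (2054 + 513 - 20 + 5) mod 7 = 2552 mod 7 = 4 -> Friday (Mon=0 ... Sun=6)
Days before February (Jan): 31; offset = 31 + 19 - 1 = 49
Weekday index = (4 + 49) mod 7 = 4

Day of the week: Friday


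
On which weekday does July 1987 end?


July 1987 has 31 days
Anchor: Jan 1, 1987. With p = 1987 - 1 = 1986: (p + p//4 - p//100 + p//400) mod 7 = (1986 + 496 - 19 + 4) mod 7 = 2467 mod 7 = 3 -> Thursday (Mon=0 ... Sun=6)
Days before July (Jan-Jun): 181; July 1 index = (3 + 181) mod 7 = 2 -> Wednesday
Last day offset: 31 - 1 = 30 days
Weekday index = (2 + 30) mod 7 = 4

Friday, July 31


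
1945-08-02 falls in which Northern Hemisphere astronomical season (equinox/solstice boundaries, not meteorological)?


Date: August 2
Astronomical Summer (approx.; exact equinox/solstice day varies by year): June 21 to September 21
August 2 falls within the Summer window

Summer


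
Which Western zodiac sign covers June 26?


Date: June 26
Conventional tropical zodiac dates: Cancer from June 21 onward; Leo starts July 23
June 26 falls within the Cancer range

Cancer


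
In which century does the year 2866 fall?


Century = (year - 1) // 100 + 1
= (2866 - 1) // 100 + 1
= 2865 // 100 + 1
= 28 + 1

29th century


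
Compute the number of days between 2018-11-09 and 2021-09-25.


From 2018-11-09 to 2021-09-25
2018-11-09: days before November = 31 + 28 + 31 + 30 + 31 + 30 + 31 + 31 + 30 + 31 = 304 (2018 is not a leap year); day of year = 304 + 9 = 313
2021-09-25: days before September = 31 + 28 + 31 + 30 + 31 + 30 + 31 + 31 = 243 (2021 is not a leap year); day of year = 243 + 25 = 268
Rest of 2018: 365 - 313 = 52
Full years 2019 (365), 2020 (366): 731
Total = 52 + 731 + 268 = 1051

1051 days


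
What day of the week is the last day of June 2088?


June 2088 has 30 days
Anchor: Jan 1, 2088. With p = 2088 - 1 = 2087: (p + p//4 - p//100 + p//400) mod 7 = (2087 + 521 - 20 + 5) mod 7 = 2593 mod 7 = 3 -> Thursday (Mon=0 ... Sun=6)
Days before June (Jan-May): 152; June 1 index = (3 + 152) mod 7 = 1 -> Tuesday
Last day offset: 30 - 1 = 29 days
Weekday index = (1 + 29) mod 7 = 2

Wednesday, June 30


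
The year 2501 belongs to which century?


Century = (year - 1) // 100 + 1
= (2501 - 1) // 100 + 1
= 2500 // 100 + 1
= 25 + 1

26th century


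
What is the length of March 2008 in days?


March 2008

31 days


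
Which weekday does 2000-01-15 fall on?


Date: January 15, 2000
Anchor: Jan 1, 2000. With p = 2000 - 1 = 1999: (p + p//4 - p//100 + p//400) mod 7 = (1999 + 499 - 19 + 4) mod 7 = 2483 mod 7 = 5 -> Saturday (Mon=0 ... Sun=6)
Days into year = 15 - 1 = 14
Weekday index = (5 + 14) mod 7 = 5

Day of the week: Saturday


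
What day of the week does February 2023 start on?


Target: February 1, 2023
Anchor: Jan 1, 2023. With p = 2023 - 1 = 2022: (p + p//4 - p//100 + p//400) mod 7 = (2022 + 505 - 20 + 5) mod 7 = 2512 mod 7 = 6 -> Sunday (Mon=0 ... Sun=6)
Days before February (Jan): 31 days
Weekday index = (6 + 31) mod 7 = 2

Wednesday


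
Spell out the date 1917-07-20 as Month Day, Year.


ISO 1917-07-20 parses as year=1917, month=07, day=20
Month 7 -> July

July 20, 1917


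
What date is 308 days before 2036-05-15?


Start: 2036-05-15, subtract 308 days
Back 15 days from May 15 reaches April 30, 2036 -> 293 left
April 2036 has 30 days -> back to March 31, 2036 -> 263 left
March 2036 has 31 days -> back to February 29, 2036 -> 232 left
February 2036 has 29 days -> back to January 31, 2036 -> 203 left
January 2036 has 31 days -> back to December 31, 2035 -> 172 left
December 2035 has 31 days -> back to November 30, 2035 -> 141 left
November 2035 has 30 days -> back to October 31, 2035 -> 111 left
October 2035 has 31 days -> back to September 30, 2035 -> 80 left
September 2035 has 30 days -> back to August 31, 2035 -> 50 left
August 2035 has 31 days -> back to July 31, 2035 -> 19 left
July 2035: 31 - 19 = 12 -> lands on July 12

Result: 2035-07-12


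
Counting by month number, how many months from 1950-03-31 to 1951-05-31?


From March 1950 to May 1951
1 year * 12 = 12 months, plus 2 months = 14

14 months


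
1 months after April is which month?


April is month 4
4 + 1 = 5

May


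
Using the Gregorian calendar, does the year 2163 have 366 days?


Gregorian leap year rule: divisible by 4, but not by 100, unless also by 400.
2163 is not divisible by 4 -> not a leap year

No


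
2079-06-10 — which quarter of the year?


Month: June (month 6)
Q1: Jan-Mar, Q2: Apr-Jun, Q3: Jul-Sep, Q4: Oct-Dec

Q2


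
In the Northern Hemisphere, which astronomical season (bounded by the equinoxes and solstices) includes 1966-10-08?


Date: October 8
Astronomical Autumn (approx.; exact equinox/solstice day varies by year): September 22 to December 20
October 8 falls within the Autumn window

Autumn


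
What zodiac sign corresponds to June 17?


Date: June 17
Conventional tropical zodiac dates: Gemini from May 21 onward; Cancer starts June 21
June 17 falls within the Gemini range

Gemini


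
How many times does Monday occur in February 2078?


February 2078 has 28 days
Anchor: Jan 1, 2078. With p = 2078 - 1 = 2077: (p + p//4 - p//100 + p//400) mod 7 = (2077 + 519 - 20 + 5) mod 7 = 2581 mod 7 = 5 -> Saturday (Mon=0 ... Sun=6)
Days before February (Jan): 31; February 1 index = (5 + 31) mod 7 = 1 -> Tuesday
First Monday is February 7
Mondays: 7, 14, 21, 28

4 Mondays


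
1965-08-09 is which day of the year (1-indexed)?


Date: August 9, 1965
Days in months 1 through 7: 212
Plus 9 days in August

Day of year: 221


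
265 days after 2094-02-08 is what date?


Start: 2094-02-08, add 265 days
February 2094 has 28 days: 28 - 8 = 20 days to February 28 -> 245 left
March 2094 has 31 days -> 214 left
April 2094 has 30 days -> 184 left
May 2094 has 31 days -> 153 left
June 2094 has 30 days -> 123 left
July 2094 has 31 days -> 92 left
August 2094 has 31 days -> 61 left
September 2094 has 30 days -> 31 left
October 2094: 31 <= 31 -> lands on October 31

Result: 2094-10-31


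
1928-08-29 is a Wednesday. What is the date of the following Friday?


Current: Wednesday
Target: Friday
Days ahead: 2

Next Friday: 1928-08-31


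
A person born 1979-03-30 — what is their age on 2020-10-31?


Birth: 1979-03-30
Reference: 2020-10-31
Year difference: 2020 - 1979 = 41

41 years old


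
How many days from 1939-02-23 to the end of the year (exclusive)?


Day of year: 54 of 365
Remaining = 365 - 54

311 days


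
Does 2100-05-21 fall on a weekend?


Anchor: Jan 1, 2100. With p = 2100 - 1 = 2099: (p + p//4 - p//100 + p//400) mod 7 = (2099 + 524 - 20 + 5) mod 7 = 2608 mod 7 = 4 -> Friday (Mon=0 ... Sun=6)
Day of year: 141; offset = 140
Weekday index = (4 + 140) mod 7 = 4 -> Friday
Weekend days: Saturday, Sunday

No


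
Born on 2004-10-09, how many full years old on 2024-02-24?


Birth: 2004-10-09
Reference: 2024-02-24
Year difference: 2024 - 2004 = 20
Birthday not yet reached in 2024, subtract 1

19 years old


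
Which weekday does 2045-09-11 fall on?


Date: September 11, 2045
Anchor: Jan 1, 2045. With p = 2045 - 1 = 2044: (p + p//4 - p//100 + p//400) mod 7 = (2044 + 511 - 20 + 5) mod 7 = 2540 mod 7 = 6 -> Sunday (Mon=0 ... Sun=6)
Days before September (Jan-Aug): 243; offset = 243 + 11 - 1 = 253
Weekday index = (6 + 253) mod 7 = 0

Day of the week: Monday


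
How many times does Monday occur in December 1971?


December 1971 has 31 days
Anchor: Jan 1, 1971. With p = 1971 - 1 = 1970: (p + p//4 - p//100 + p//400) mod 7 = (1970 + 492 - 19 + 4) mod 7 = 2447 mod 7 = 4 -> Friday (Mon=0 ... Sun=6)
Days before December (Jan-Nov): 334; December 1 index = (4 + 334) mod 7 = 2 -> Wednesday
First Monday is December 6
Mondays: 6, 13, 20, 27

4 Mondays


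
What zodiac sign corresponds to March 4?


Date: March 4
Conventional tropical zodiac dates: Pisces from February 19 onward; Aries starts March 21
March 4 falls within the Pisces range

Pisces


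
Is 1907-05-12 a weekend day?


Anchor: Jan 1, 1907. With p = 1907 - 1 = 1906: (p + p//4 - p//100 + p//400) mod 7 = (1906 + 476 - 19 + 4) mod 7 = 2367 mod 7 = 1 -> Tuesday (Mon=0 ... Sun=6)
Day of year: 132; offset = 131
Weekday index = (1 + 131) mod 7 = 6 -> Sunday
Weekend days: Saturday, Sunday

Yes


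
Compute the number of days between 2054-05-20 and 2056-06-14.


From 2054-05-20 to 2056-06-14
2054-05-20: days before May = 31 + 28 + 31 + 30 = 120 (2054 is not a leap year); day of year = 120 + 20 = 140
2056-06-14: days before June = 31 + 29 + 31 + 30 + 31 = 152 (2056 is a leap year); day of year = 152 + 14 = 166
Rest of 2054: 365 - 140 = 225
Full years 2055 (365): 365
Total = 225 + 365 + 166 = 756

756 days


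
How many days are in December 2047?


December 2047

31 days


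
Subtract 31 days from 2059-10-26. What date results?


Start: 2059-10-26, subtract 31 days
Back 26 days from October 26 reaches September 30, 2059 -> 5 left
September 2059: 30 - 5 = 25 -> lands on September 25

Result: 2059-09-25


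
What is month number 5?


Month 5 of 12

May


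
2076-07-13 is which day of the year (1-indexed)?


Date: July 13, 2076
Days in months 1 through 6: 182
Plus 13 days in July

Day of year: 195


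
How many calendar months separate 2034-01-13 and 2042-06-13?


From January 2034 to June 2042
8 years * 12 = 96 months, plus 5 months = 101

101 months


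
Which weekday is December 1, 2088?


Target: December 1, 2088
Anchor: Jan 1, 2088. With p = 2088 - 1 = 2087: (p + p//4 - p//100 + p//400) mod 7 = (2087 + 521 - 20 + 5) mod 7 = 2593 mod 7 = 3 -> Thursday (Mon=0 ... Sun=6)
Days before December (Jan-Nov): 335 days
Weekday index = (3 + 335) mod 7 = 2

Wednesday


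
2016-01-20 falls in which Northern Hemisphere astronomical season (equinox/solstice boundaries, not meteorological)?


Date: January 20
Astronomical Winter (approx.; exact equinox/solstice day varies by year): December 21 to March 19
January 20 falls within the Winter window

Winter


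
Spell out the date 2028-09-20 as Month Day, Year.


ISO 2028-09-20 parses as year=2028, month=09, day=20
Month 9 -> September

September 20, 2028


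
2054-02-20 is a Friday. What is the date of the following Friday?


Current: Friday
Target: Friday
Days ahead: 7

Next Friday: 2054-02-27


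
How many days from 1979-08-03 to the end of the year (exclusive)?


Day of year: 215 of 365
Remaining = 365 - 215

150 days


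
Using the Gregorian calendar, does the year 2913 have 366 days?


Gregorian leap year rule: divisible by 4, but not by 100, unless also by 400.
2913 is not divisible by 4 -> not a leap year

No


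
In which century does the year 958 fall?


Century = (year - 1) // 100 + 1
= (958 - 1) // 100 + 1
= 957 // 100 + 1
= 9 + 1

10th century


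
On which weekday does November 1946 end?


November 1946 has 30 days
Anchor: Jan 1, 1946. With p = 1946 - 1 = 1945: (p + p//4 - p//100 + p//400) mod 7 = (1945 + 486 - 19 + 4) mod 7 = 2416 mod 7 = 1 -> Tuesday (Mon=0 ... Sun=6)
Days before November (Jan-Oct): 304; November 1 index = (1 + 304) mod 7 = 4 -> Friday
Last day offset: 30 - 1 = 29 days
Weekday index = (4 + 29) mod 7 = 5

Saturday, November 30
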